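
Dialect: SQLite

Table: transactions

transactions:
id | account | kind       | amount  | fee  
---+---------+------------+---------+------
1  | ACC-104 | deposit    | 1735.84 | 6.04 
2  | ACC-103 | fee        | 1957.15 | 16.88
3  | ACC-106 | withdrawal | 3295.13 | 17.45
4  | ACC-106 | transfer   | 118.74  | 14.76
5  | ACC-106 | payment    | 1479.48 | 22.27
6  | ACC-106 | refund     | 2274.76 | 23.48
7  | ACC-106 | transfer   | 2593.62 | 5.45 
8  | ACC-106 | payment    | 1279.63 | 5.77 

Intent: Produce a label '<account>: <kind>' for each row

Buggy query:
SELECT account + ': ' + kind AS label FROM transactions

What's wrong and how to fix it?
Bug: SQLite uses || for string concatenation; + coerces text to numbers (yielding 0)

Fix: Replace + with || to concatenate text

Corrected query:
SELECT account || ': ' || kind AS label FROM transactions

Result:
label              
-------------------
ACC-104: deposit   
ACC-103: fee       
ACC-106: withdrawal
ACC-106: transfer  
ACC-106: payment   
ACC-106: refund    
ACC-106: transfer  
ACC-106: payment   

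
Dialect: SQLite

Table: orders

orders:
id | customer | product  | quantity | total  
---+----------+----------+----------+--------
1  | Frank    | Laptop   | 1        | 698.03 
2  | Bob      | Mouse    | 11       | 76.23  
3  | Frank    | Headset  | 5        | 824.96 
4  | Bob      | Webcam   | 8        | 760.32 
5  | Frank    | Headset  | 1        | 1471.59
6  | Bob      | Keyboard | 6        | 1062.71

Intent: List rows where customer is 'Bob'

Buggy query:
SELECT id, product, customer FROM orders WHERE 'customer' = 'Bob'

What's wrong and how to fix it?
Bug: Single quotes denote string literals in SQL; the column name is being compared as a constant string

Fix: Reference the column as customer without single quotes

Corrected query:
SELECT id, product, customer FROM orders WHERE customer = 'Bob'

Result:
id | product  | customer
---+----------+---------
2  | Mouse    | Bob     
4  | Webcam   | Bob     
6  | Keyboard | Bob     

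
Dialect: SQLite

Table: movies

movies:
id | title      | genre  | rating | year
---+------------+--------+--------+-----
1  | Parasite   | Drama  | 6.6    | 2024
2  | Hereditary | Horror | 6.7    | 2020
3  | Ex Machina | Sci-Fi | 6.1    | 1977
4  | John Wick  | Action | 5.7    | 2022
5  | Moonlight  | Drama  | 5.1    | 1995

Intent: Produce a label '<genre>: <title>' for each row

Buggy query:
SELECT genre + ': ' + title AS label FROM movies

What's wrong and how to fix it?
Bug: '+' is numeric addition; on text columns SQLite converts them to 0 instead of concatenating

Fix: Use the || operator for string concatenation

Corrected query:
SELECT genre || ': ' || title AS label FROM movies

Result:
label             
------------------
Drama: Parasite   
Horror: Hereditary
Sci-Fi: Ex Machina
Action: John Wick 
Drama: Moonlight  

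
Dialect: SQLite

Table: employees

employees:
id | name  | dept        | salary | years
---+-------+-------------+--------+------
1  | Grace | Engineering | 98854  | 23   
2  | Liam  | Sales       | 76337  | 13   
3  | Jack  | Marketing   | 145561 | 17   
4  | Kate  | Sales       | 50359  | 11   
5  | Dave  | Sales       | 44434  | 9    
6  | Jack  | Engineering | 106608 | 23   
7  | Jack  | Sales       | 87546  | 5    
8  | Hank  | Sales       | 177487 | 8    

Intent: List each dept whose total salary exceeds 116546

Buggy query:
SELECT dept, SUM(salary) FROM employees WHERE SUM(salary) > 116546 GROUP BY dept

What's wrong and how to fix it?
Bug: WHERE runs before GROUP BY, so aggregates aren't available there

Fix: Use HAVING (which filters groups after aggregation) instead of WHERE

Corrected query:
SELECT dept, SUM(salary) FROM employees GROUP BY dept HAVING SUM(salary) > 116546

Result:
dept        | SUM(salary)
------------+------------
Engineering | 205462     
Marketing   | 145561     
Sales       | 436163     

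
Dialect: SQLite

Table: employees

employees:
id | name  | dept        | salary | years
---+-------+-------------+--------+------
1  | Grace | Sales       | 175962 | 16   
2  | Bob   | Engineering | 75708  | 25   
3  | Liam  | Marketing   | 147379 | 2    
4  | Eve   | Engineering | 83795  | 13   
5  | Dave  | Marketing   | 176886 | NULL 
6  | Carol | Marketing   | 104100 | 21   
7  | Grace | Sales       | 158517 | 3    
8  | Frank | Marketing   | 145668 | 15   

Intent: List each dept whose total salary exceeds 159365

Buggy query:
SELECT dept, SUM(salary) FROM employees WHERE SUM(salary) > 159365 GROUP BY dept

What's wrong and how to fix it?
Bug: SUM(salary) is an aggregate, but WHERE filters rows before aggregation

Fix: Move the aggregate condition to a HAVING clause

Corrected query:
SELECT dept, SUM(salary) FROM employees GROUP BY dept HAVING SUM(salary) > 159365

Result:
dept        | SUM(salary)
------------+------------
Engineering | 159503     
Marketing   | 574033     
Sales       | 334479     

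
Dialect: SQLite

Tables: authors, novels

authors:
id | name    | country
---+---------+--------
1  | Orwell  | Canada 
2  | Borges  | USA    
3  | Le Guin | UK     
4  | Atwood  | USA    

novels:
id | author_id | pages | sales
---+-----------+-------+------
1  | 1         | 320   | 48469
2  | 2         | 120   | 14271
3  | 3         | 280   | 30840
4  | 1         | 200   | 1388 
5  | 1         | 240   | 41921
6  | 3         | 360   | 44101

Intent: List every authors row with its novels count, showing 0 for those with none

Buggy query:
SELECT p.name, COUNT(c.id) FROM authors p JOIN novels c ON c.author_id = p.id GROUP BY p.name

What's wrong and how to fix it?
Bug: An inner join excludes parents with zero children

Fix: Use LEFT JOIN so parents without children still appear (COUNT(c.id) gives 0)

Corrected query:
SELECT p.name, COUNT(c.id) FROM authors p LEFT JOIN novels c ON c.author_id = p.id GROUP BY p.name

Result:
name    | COUNT(c.id)
--------+------------
Atwood  | 0          
Borges  | 1          
Le Guin | 2          
Orwell  | 3          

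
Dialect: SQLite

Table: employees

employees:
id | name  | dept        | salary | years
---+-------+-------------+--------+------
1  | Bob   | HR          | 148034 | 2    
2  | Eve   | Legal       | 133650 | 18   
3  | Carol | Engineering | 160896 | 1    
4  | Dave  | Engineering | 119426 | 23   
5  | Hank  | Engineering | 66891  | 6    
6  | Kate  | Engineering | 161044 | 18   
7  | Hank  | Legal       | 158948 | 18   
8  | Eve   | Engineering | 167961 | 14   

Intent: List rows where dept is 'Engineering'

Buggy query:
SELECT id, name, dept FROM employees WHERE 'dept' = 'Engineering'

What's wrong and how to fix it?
Bug: 'dept' in single quotes is a string literal, not the column; the comparison is literal-vs-literal and never true

Fix: Reference the column as dept without single quotes

Corrected query:
SELECT id, name, dept FROM employees WHERE dept = 'Engineering'

Result:
id | name  | dept       
---+-------+------------
3  | Carol | Engineering
4  | Dave  | Engineering
5  | Hank  | Engineering
6  | Kate  | Engineering
8  | Eve   | Engineering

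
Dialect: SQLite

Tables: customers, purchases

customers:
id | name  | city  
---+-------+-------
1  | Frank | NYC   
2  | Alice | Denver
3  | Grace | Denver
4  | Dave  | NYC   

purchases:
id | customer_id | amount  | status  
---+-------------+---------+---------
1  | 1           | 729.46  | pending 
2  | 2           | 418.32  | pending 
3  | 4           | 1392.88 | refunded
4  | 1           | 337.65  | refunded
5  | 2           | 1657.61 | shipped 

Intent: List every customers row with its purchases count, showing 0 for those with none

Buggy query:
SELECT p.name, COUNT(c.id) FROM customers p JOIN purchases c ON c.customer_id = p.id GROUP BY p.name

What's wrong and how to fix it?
Bug: An inner join excludes parents with zero children

Fix: Use LEFT JOIN so parents without children still appear (COUNT(c.id) gives 0)

Corrected query:
SELECT p.name, COUNT(c.id) FROM customers p LEFT JOIN purchases c ON c.customer_id = p.id GROUP BY p.name

Result:
name  | COUNT(c.id)
------+------------
Alice | 2          
Dave  | 1          
Frank | 2          
Grace | 0          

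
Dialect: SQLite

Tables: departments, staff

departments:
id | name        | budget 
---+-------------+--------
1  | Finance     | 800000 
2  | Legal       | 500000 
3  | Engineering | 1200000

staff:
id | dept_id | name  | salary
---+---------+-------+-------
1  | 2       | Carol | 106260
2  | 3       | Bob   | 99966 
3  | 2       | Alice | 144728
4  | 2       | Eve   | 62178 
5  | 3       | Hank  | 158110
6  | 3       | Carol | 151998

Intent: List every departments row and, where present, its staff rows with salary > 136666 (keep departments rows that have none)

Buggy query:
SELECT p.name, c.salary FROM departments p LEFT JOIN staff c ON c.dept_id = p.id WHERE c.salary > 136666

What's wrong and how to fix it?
Bug: A WHERE condition on the right-hand table after LEFT JOIN drops unmatched parents

Fix: Put 'c.salary > 136666' in the JOIN's ON clause instead of WHERE

Corrected query:
SELECT p.name, c.salary FROM departments p LEFT JOIN staff c ON c.dept_id = p.id AND c.salary > 136666

Result:
name        | salary
------------+-------
Finance     | NULL  
Legal       | 144728
Engineering | 151998
Engineering | 158110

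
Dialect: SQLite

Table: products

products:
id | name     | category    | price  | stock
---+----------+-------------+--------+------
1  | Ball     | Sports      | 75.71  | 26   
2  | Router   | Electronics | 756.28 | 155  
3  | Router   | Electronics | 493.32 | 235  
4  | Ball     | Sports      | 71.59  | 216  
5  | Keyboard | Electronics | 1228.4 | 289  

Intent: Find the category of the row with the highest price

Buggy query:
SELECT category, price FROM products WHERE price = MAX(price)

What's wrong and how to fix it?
Bug: MAX(price) is an aggregate and cannot be used directly in WHERE

Fix: Use a subquery: WHERE price = (SELECT MAX(price) FROM products)

Corrected query:
SELECT category, price FROM products WHERE price = (SELECT MAX(price) FROM products)

Result:
category    | price 
------------+-------
Electronics | 1228.4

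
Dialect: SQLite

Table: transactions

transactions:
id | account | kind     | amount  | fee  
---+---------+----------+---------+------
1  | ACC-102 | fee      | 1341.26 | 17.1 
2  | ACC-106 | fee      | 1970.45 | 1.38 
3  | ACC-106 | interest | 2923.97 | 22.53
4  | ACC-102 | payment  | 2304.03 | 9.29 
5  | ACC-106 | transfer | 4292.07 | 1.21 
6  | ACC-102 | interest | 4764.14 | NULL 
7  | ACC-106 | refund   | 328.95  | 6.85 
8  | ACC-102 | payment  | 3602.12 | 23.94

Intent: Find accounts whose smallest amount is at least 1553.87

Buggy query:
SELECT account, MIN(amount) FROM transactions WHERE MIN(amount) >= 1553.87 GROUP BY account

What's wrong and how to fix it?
Bug: MIN() in WHERE is a misuse of aggregate

Fix: Replace WHERE with HAVING after the GROUP BY

Corrected query:
SELECT account, MIN(amount) FROM transactions GROUP BY account HAVING MIN(amount) >= 1553.87

Result:
(no rows)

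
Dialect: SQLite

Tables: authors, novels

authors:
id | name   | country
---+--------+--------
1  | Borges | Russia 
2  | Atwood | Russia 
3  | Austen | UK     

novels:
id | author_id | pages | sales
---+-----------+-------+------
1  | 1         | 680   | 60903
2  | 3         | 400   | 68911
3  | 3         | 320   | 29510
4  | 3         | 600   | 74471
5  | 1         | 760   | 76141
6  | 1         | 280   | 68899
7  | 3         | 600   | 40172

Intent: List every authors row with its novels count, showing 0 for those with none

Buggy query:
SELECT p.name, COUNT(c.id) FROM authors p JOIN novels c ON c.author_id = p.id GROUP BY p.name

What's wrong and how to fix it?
Bug: INNER JOIN drops authors rows that have no matching novels rows

Fix: Use LEFT JOIN so parents without children still appear (COUNT(c.id) gives 0)

Corrected query:
SELECT p.name, COUNT(c.id) FROM authors p LEFT JOIN novels c ON c.author_id = p.id GROUP BY p.name

Result:
name   | COUNT(c.id)
-------+------------
Atwood | 0          
Austen | 4          
Borges | 3          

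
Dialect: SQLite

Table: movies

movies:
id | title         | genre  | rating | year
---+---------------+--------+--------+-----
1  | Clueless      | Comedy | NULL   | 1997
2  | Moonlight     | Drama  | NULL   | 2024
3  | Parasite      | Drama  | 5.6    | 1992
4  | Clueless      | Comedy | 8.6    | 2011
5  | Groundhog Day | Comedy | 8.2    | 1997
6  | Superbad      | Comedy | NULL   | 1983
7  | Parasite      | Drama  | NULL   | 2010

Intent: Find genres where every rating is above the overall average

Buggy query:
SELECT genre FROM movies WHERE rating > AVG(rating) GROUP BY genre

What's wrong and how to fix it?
Bug: WHERE evaluates per row before aggregation, so AVG() is unavailable

Fix: Use a subquery for AVG and a HAVING MIN(...) filter so the condition holds for every row in the group

Corrected query:
SELECT genre FROM movies GROUP BY genre HAVING MIN(rating) > (SELECT AVG(rating) FROM movies)

Result:
genre 
------
Comedy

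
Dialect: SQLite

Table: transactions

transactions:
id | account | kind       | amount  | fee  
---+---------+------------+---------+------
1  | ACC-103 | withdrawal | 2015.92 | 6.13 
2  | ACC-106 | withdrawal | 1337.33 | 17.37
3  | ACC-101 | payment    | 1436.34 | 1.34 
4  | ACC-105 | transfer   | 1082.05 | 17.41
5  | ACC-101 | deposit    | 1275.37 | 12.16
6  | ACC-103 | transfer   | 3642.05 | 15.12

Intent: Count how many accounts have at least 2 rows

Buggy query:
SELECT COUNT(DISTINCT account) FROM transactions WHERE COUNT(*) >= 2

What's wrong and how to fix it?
Bug: COUNT(*) cannot appear in WHERE; the per-group count doesn't exist yet

Fix: Use a subquery that GROUPs and filters with HAVING, then count its rows

Corrected query:
SELECT COUNT(*) FROM (SELECT account FROM transactions GROUP BY account HAVING COUNT(*) >= 2)

Result:
COUNT(*)
--------
2       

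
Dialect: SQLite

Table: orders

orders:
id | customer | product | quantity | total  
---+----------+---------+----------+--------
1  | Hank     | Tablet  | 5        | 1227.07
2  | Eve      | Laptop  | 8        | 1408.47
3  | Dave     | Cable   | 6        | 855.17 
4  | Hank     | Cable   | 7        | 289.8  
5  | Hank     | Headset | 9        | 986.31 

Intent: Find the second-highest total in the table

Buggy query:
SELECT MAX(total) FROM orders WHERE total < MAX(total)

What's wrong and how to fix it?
Bug: The inner MAX is an aggregate inside WHERE, which is not allowed

Fix: Put the inner MAX in a scalar subquery

Corrected query:
SELECT MAX(total) FROM orders WHERE total < (SELECT MAX(total) FROM orders)

Result:
MAX(total)
----------
1227.07   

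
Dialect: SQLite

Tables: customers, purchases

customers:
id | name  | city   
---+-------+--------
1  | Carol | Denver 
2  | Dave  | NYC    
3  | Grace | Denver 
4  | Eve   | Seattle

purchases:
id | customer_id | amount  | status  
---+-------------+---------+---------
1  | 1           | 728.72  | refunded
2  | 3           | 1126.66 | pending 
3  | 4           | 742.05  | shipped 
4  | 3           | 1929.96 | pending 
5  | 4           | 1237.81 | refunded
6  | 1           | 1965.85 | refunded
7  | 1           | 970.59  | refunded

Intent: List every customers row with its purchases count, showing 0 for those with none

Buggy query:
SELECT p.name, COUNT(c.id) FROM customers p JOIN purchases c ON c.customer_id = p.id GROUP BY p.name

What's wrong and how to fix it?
Bug: An inner join excludes parents with zero children

Fix: Use LEFT JOIN so parents without children still appear (COUNT(c.id) gives 0)

Corrected query:
SELECT p.name, COUNT(c.id) FROM customers p LEFT JOIN purchases c ON c.customer_id = p.id GROUP BY p.name

Result:
name  | COUNT(c.id)
------+------------
Carol | 3          
Dave  | 0          
Eve   | 2          
Grace | 2          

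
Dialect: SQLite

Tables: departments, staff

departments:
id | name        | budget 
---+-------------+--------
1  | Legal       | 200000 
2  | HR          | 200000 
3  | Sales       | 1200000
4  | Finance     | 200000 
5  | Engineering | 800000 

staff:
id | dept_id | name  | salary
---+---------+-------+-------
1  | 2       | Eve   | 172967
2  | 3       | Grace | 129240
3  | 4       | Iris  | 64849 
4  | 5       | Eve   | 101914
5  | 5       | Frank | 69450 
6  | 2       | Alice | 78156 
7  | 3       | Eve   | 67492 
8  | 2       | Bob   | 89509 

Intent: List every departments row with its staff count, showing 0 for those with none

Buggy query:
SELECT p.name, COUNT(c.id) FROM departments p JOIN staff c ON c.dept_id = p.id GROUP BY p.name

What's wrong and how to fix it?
Bug: INNER JOIN drops departments rows that have no matching staff rows

Fix: Use LEFT JOIN so parents without children still appear (COUNT(c.id) gives 0)

Corrected query:
SELECT p.name, COUNT(c.id) FROM departments p LEFT JOIN staff c ON c.dept_id = p.id GROUP BY p.name

Result:
name        | COUNT(c.id)
------------+------------
Engineering | 2          
Finance     | 1          
HR          | 3          
Legal       | 0          
Sales       | 2          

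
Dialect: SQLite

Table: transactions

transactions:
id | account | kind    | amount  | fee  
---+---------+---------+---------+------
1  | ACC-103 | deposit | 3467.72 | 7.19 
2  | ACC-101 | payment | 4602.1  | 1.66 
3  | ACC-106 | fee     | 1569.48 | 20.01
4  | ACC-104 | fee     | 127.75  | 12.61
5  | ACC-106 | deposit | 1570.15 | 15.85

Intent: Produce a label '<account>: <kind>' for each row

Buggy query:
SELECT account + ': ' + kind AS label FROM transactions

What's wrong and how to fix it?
Bug: SQLite uses || for string concatenation; + coerces text to numbers (yielding 0)

Fix: Use the || operator for string concatenation

Corrected query:
SELECT account || ': ' || kind AS label FROM transactions

Result:
label           
----------------
ACC-103: deposit
ACC-101: payment
ACC-106: fee    
ACC-104: fee    
ACC-106: deposit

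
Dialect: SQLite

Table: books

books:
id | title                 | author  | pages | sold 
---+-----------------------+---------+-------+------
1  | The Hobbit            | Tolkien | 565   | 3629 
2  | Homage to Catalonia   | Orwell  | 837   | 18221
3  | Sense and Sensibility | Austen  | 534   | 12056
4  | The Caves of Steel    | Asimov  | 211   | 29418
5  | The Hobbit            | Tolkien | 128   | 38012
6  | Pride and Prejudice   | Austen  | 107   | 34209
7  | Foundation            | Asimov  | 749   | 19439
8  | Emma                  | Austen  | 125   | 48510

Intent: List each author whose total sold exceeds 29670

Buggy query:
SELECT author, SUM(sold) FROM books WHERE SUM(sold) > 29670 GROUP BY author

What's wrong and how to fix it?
Bug: WHERE runs before GROUP BY, so aggregates aren't available there

Fix: Move the aggregate condition to a HAVING clause

Corrected query:
SELECT author, SUM(sold) FROM books GROUP BY author HAVING SUM(sold) > 29670

Result:
author  | SUM(sold)
--------+----------
Asimov  | 48857    
Austen  | 94775    
Tolkien | 41641    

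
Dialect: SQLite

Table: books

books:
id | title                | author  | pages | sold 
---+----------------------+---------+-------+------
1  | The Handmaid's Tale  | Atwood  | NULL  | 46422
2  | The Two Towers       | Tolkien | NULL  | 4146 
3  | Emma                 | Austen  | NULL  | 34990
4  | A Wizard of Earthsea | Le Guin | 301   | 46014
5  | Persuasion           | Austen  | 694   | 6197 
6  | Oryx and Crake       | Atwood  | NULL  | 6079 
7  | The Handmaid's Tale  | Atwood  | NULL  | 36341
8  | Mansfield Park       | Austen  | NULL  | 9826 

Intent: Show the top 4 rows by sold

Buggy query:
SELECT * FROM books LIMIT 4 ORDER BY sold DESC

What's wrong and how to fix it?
Bug: ORDER BY cannot follow LIMIT; LIMIT is the final clause

Fix: Sort with ORDER BY, then apply LIMIT

Corrected query:
SELECT * FROM books ORDER BY sold DESC LIMIT 4

Result:
id | title                | author  | pages | sold 
---+----------------------+---------+-------+------
1  | The Handmaid's Tale  | Atwood  | NULL  | 46422
4  | A Wizard of Earthsea | Le Guin | 301   | 46014
7  | The Handmaid's Tale  | Atwood  | NULL  | 36341
3  | Emma                 | Austen  | NULL  | 34990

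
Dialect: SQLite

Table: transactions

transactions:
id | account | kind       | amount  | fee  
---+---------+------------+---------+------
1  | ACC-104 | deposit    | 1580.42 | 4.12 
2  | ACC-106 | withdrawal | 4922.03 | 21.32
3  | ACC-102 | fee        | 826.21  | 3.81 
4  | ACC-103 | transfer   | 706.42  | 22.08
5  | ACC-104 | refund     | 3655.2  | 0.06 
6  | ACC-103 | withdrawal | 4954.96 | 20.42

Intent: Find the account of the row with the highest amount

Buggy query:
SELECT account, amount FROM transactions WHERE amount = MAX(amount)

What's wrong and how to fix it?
Bug: WHERE is evaluated per row; an aggregate over the whole table isn't defined there

Fix: Use a subquery: WHERE amount = (SELECT MAX(amount) FROM transactions)

Corrected query:
SELECT account, amount FROM transactions WHERE amount = (SELECT MAX(amount) FROM transactions)

Result:
account | amount 
--------+--------
ACC-103 | 4954.96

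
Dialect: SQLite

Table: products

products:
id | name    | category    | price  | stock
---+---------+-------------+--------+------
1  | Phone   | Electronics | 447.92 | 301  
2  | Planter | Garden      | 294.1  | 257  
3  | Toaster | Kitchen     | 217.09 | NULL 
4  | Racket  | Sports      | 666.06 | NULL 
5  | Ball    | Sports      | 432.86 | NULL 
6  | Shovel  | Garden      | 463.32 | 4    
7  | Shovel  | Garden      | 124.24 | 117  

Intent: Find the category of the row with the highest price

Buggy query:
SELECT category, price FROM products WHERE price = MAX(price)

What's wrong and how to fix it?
Bug: MAX(price) is an aggregate and cannot be used directly in WHERE

Fix: Wrap MAX in a scalar subquery so WHERE compares against a single value

Corrected query:
SELECT category, price FROM products WHERE price = (SELECT MAX(price) FROM products)

Result:
category | price 
---------+-------
Sports   | 666.06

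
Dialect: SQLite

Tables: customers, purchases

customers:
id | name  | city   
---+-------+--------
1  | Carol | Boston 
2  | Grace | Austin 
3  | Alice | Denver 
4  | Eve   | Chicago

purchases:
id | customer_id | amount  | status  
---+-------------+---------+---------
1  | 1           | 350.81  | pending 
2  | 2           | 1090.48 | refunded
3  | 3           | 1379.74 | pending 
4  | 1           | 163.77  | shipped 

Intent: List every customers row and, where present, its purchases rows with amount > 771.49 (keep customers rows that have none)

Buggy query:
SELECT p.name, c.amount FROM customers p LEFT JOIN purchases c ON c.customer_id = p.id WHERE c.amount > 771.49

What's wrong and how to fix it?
Bug: A WHERE condition on the right-hand table after LEFT JOIN drops unmatched parents

Fix: Put 'c.amount > 771.49' in the JOIN's ON clause instead of WHERE

Corrected query:
SELECT p.name, c.amount FROM customers p LEFT JOIN purchases c ON c.customer_id = p.id AND c.amount > 771.49

Result:
name  | amount 
------+--------
Carol | NULL   
Grace | 1090.48
Alice | 1379.74
Eve   | NULL   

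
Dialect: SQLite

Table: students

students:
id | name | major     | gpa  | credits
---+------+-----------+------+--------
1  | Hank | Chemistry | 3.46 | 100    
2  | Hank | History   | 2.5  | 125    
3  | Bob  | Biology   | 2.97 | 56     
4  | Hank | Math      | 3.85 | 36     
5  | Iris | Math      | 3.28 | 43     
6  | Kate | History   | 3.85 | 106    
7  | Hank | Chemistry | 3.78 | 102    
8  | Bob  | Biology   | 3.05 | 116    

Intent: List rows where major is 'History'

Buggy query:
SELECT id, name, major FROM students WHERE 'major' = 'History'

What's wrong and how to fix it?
Bug: Single quotes denote string literals in SQL; the column name is being compared as a constant string

Fix: Reference the column as major without single quotes

Corrected query:
SELECT id, name, major FROM students WHERE major = 'History'

Result:
id | name | major  
---+------+--------
2  | Hank | History
6  | Kate | History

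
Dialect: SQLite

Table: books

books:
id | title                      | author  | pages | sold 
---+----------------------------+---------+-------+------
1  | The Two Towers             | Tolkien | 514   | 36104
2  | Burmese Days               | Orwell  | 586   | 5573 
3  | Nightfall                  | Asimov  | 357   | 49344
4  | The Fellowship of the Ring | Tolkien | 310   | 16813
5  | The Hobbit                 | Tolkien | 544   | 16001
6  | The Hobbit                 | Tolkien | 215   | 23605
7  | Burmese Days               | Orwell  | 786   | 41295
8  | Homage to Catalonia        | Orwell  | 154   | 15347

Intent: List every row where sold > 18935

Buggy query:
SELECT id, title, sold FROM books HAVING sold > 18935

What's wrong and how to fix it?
Bug: HAVING filters the output of aggregation, but this query has no GROUP BY and no aggregate functions, so SQLite rejects it (HAVING clause on a non-aggregate query); the condition here is per row

Fix: Use WHERE for row-level filtering

Corrected query:
SELECT id, title, sold FROM books WHERE sold > 18935

Result:
id | title          | sold 
---+----------------+------
1  | The Two Towers | 36104
3  | Nightfall      | 49344
6  | The Hobbit     | 23605
7  | Burmese Days   | 41295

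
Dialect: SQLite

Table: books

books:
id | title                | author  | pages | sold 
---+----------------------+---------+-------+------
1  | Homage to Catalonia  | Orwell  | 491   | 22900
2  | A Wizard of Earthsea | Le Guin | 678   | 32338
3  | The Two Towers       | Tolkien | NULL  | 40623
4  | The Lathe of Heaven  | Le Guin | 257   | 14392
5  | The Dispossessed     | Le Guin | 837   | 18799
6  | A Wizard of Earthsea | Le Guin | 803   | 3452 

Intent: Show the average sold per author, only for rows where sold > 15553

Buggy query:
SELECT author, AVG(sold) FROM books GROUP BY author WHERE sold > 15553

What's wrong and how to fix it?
Bug: WHERE cannot follow GROUP BY

Fix: Place WHERE between FROM and GROUP BY

Corrected query:
SELECT author, AVG(sold) FROM books WHERE sold > 15553 GROUP BY author

Result:
author  | AVG(sold)
--------+----------
Le Guin | 25568.5  
Orwell  | 22900    
Tolkien | 40623    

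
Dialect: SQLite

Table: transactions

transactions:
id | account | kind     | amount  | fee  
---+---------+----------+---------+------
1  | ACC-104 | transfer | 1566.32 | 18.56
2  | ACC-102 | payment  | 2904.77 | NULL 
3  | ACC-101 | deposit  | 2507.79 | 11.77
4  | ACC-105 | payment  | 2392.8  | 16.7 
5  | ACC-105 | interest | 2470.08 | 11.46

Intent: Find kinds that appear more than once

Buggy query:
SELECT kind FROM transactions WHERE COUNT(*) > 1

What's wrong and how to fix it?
Bug: WHERE can't reference COUNT(*); aggregates are computed after WHERE

Fix: Group first, then use HAVING for the count condition

Corrected query:
SELECT kind FROM transactions GROUP BY kind HAVING COUNT(*) > 1

Result:
kind   
-------
payment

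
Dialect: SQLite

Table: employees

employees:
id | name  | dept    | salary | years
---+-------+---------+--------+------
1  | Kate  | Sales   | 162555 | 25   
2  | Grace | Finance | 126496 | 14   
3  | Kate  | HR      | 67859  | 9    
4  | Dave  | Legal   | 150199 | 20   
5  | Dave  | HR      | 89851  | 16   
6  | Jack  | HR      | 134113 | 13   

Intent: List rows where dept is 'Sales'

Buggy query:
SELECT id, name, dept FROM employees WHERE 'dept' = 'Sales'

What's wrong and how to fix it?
Bug: 'dept' in single quotes is a string literal, not the column; the comparison is literal-vs-literal and never true

Fix: Remove the quotes around the column name (or use double quotes for an identifier)

Corrected query:
SELECT id, name, dept FROM employees WHERE dept = 'Sales'

Result:
id | name | dept 
---+------+------
1  | Kate | Sales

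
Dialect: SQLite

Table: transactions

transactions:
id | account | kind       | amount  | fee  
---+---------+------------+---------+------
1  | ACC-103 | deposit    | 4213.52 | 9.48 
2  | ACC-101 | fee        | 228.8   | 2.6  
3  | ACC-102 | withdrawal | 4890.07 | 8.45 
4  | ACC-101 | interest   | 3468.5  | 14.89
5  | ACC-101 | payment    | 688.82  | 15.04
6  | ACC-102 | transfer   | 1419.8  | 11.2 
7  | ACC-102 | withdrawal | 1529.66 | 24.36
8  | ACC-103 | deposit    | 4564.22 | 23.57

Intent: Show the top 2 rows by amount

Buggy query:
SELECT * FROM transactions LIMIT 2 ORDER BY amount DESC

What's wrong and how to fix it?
Bug: ORDER BY cannot follow LIMIT; LIMIT is the final clause

Fix: Sort with ORDER BY, then apply LIMIT

Corrected query:
SELECT * FROM transactions ORDER BY amount DESC LIMIT 2

Result:
id | account | kind       | amount  | fee  
---+---------+------------+---------+------
3  | ACC-102 | withdrawal | 4890.07 | 8.45 
8  | ACC-103 | deposit    | 4564.22 | 23.57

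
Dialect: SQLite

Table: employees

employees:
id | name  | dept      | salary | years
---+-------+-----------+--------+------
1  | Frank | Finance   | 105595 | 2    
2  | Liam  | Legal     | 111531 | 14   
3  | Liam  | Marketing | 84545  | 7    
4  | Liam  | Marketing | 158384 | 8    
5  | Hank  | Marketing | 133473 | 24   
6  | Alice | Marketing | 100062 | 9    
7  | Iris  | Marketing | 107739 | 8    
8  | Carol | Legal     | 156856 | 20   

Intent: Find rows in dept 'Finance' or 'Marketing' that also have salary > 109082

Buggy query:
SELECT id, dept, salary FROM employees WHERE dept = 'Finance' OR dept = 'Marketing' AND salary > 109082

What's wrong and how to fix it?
Bug: AND binds tighter than OR, so this parses as dept = 'Finance' OR (dept = 'Marketing' AND salary > 109082)

Fix: Add parentheses around the OR so the AND applies to both alternatives

Corrected query:
SELECT id, dept, salary FROM employees WHERE (dept = 'Finance' OR dept = 'Marketing') AND salary > 109082

Result:
id | dept      | salary
---+-----------+-------
4  | Marketing | 158384
5  | Marketing | 133473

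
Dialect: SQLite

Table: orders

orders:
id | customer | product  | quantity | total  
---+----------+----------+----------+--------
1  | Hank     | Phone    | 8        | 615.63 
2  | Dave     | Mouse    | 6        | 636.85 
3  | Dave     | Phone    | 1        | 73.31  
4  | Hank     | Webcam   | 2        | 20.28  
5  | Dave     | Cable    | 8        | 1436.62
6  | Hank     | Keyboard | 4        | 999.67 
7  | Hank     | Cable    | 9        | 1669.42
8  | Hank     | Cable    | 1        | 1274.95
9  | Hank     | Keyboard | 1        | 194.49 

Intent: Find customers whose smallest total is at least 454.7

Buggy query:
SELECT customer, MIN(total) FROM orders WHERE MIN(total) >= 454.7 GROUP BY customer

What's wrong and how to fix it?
Bug: Aggregates like MIN are computed per group after WHERE runs

Fix: Replace WHERE with HAVING after the GROUP BY

Corrected query:
SELECT customer, MIN(total) FROM orders GROUP BY customer HAVING MIN(total) >= 454.7

Result:
(no rows)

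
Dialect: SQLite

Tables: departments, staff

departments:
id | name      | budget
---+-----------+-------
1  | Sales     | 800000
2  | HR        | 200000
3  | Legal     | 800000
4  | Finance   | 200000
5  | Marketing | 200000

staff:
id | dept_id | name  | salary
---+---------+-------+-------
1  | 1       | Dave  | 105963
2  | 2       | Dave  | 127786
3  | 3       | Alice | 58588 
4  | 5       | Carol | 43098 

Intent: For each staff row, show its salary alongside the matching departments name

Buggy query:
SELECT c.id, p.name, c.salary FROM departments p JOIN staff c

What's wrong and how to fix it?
Bug: Missing join condition: each staff row is matched to all departments rows instead of just its own

Fix: Specify the join condition linking the foreign key to the parent id

Corrected query:
SELECT c.id, p.name, c.salary FROM departments p JOIN staff c ON c.dept_id = p.id

Result:
id | name      | salary
---+-----------+-------
1  | Sales     | 105963
2  | HR        | 127786
3  | Legal     | 58588 
4  | Marketing | 43098 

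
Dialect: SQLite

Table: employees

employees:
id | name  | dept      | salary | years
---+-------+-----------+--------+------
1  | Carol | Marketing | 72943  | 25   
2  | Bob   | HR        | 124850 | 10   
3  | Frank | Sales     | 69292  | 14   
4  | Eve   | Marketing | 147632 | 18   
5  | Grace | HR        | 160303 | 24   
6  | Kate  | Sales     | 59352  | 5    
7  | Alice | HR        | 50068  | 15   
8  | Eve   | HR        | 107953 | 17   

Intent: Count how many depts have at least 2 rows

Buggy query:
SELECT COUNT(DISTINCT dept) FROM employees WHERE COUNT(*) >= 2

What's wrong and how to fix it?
Bug: COUNT(*) cannot appear in WHERE; the per-group count doesn't exist yet

Fix: Group first with HAVING COUNT(*) >= 2, then COUNT the resulting groups

Corrected query:
SELECT COUNT(*) FROM (SELECT dept FROM employees GROUP BY dept HAVING COUNT(*) >= 2)

Result:
COUNT(*)
--------
3       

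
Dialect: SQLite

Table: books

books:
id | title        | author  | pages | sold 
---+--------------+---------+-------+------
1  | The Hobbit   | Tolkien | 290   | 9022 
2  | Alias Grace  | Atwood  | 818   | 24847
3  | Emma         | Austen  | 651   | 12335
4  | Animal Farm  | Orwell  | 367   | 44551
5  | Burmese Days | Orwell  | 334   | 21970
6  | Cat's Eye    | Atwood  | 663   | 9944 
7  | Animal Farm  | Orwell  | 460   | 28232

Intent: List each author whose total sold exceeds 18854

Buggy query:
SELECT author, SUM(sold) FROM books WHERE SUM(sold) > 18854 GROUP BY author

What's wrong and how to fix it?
Bug: Aggregate functions cannot appear in a WHERE clause

Fix: Use HAVING (which filters groups after aggregation) instead of WHERE

Corrected query:
SELECT author, SUM(sold) FROM books GROUP BY author HAVING SUM(sold) > 18854

Result:
author | SUM(sold)
-------+----------
Atwood | 34791    
Orwell | 94753    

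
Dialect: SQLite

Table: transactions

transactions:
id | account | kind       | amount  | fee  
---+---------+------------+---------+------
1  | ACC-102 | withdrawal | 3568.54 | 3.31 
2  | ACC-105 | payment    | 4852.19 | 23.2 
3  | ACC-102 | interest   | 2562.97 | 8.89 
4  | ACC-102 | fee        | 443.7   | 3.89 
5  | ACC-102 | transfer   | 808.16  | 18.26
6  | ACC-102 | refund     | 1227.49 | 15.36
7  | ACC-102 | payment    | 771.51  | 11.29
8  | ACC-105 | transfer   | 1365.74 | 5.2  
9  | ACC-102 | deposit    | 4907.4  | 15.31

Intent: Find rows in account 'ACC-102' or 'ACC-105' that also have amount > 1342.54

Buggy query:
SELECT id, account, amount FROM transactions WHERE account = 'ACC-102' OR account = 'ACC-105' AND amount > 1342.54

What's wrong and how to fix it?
Bug: Without parentheses, AND is evaluated before OR, so the amount filter only applies to the 'ACC-105' branch

Fix: Add parentheses around the OR so the AND applies to both alternatives

Corrected query:
SELECT id, account, amount FROM transactions WHERE (account = 'ACC-102' OR account = 'ACC-105') AND amount > 1342.54

Result:
id | account | amount 
---+---------+--------
1  | ACC-102 | 3568.54
2  | ACC-105 | 4852.19
3  | ACC-102 | 2562.97
8  | ACC-105 | 1365.74
9  | ACC-102 | 4907.4 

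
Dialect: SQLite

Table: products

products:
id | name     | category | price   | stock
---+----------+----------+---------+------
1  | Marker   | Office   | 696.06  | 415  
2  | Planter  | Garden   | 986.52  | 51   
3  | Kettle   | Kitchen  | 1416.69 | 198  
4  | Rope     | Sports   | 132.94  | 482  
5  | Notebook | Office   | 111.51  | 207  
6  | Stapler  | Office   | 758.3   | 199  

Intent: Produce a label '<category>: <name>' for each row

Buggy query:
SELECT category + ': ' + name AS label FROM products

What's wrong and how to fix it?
Bug: SQLite uses || for string concatenation; + coerces text to numbers (yielding 0)

Fix: Replace + with || to concatenate text

Corrected query:
SELECT category || ': ' || name AS label FROM products

Result:
label           
----------------
Office: Marker  
Garden: Planter 
Kitchen: Kettle 
Sports: Rope    
Office: Notebook
Office: Stapler 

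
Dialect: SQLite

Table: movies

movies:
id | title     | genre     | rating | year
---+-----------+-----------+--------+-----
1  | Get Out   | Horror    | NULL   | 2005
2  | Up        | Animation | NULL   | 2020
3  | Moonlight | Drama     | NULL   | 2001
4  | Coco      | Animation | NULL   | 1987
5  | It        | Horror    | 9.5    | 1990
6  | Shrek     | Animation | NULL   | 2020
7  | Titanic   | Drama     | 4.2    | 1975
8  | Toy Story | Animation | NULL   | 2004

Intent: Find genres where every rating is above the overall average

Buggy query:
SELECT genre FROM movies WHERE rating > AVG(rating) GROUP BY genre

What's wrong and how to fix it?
Bug: AVG() is an aggregate; it can't sit directly in WHERE

Fix: Compute the overall average in a scalar subquery and compare each group's MIN against it in HAVING

Corrected query:
SELECT genre FROM movies GROUP BY genre HAVING MIN(rating) > (SELECT AVG(rating) FROM movies)

Result:
genre 
------
Horror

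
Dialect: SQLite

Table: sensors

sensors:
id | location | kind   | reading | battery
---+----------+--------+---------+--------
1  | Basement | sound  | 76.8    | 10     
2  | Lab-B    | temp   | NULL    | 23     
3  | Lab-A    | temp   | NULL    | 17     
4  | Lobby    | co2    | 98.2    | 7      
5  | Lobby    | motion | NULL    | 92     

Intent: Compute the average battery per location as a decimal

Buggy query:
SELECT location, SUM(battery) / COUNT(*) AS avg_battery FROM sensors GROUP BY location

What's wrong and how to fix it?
Bug: SUM(battery) and COUNT(*) are both integers; the division truncates the fractional part

Fix: Multiply by 1.0 (or CAST to REAL) to force floating-point division

Corrected query:
SELECT location, SUM(battery) * 1.0 / COUNT(*) AS avg_battery FROM sensors GROUP BY location

Result:
location | avg_battery
---------+------------
Basement | 10         
Lab-A    | 17         
Lab-B    | 23         
Lobby    | 49.5       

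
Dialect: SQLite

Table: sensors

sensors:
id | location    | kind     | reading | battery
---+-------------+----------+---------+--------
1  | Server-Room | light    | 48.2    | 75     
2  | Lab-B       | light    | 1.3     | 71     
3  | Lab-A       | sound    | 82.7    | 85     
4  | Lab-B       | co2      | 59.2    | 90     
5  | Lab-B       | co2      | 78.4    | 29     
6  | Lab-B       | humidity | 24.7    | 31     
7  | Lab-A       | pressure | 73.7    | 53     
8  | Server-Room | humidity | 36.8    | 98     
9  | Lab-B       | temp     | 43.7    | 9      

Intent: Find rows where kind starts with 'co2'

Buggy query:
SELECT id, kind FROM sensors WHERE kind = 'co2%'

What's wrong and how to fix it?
Bug: '=' compares the literal string including the % character; pattern matching needs LIKE

Fix: Use LIKE for wildcard pattern matching

Corrected query:
SELECT id, kind FROM sensors WHERE kind LIKE 'co2%'

Result:
id | kind
---+-----
4  | co2 
5  | co2 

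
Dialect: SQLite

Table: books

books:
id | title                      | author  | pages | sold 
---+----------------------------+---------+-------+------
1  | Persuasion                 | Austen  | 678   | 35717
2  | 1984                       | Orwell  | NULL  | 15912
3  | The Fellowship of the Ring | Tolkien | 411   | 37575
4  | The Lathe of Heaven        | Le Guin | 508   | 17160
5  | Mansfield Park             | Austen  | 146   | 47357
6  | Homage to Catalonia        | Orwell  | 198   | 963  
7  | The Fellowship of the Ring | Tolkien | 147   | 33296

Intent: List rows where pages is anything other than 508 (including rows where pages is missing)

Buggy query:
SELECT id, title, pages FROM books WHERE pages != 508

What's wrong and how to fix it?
Bug: Inequality against NULL is unknown, not true; rows with NULL are dropped

Fix: Add an explicit OR pages IS NULL to include the missing-value rows

Corrected query:
SELECT id, title, pages FROM books WHERE pages != 508 OR pages IS NULL

Result:
id | title                      | pages
---+----------------------------+------
1  | Persuasion                 | 678  
2  | 1984                       | NULL 
3  | The Fellowship of the Ring | 411  
5  | Mansfield Park             | 146  
6  | Homage to Catalonia        | 198  
7  | The Fellowship of the Ring | 147  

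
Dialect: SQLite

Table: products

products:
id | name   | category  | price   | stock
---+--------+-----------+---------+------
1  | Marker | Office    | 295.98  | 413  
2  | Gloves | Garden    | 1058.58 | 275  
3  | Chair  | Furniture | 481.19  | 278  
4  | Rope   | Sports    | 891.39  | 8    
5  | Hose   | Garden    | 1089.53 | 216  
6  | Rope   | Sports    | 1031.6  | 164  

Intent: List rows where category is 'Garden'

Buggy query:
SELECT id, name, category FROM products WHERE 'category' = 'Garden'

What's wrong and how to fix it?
Bug: 'category' in single quotes is a string literal, not the column; the comparison is literal-vs-literal and never true

Fix: Reference the column as category without single quotes

Corrected query:
SELECT id, name, category FROM products WHERE category = 'Garden'

Result:
id | name   | category
---+--------+---------
2  | Gloves | Garden  
5  | Hose   | Garden  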